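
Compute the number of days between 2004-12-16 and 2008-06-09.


From 2004-12-16 to 2008-06-09
2004-12-16: days before December = 31 + 29 + 31 + 30 + 31 + 30 + 31 + 31 + 30 + 31 + 30 = 335 (2004 is a leap year); day of year = 335 + 16 = 351
2008-06-09: days before June = 31 + 29 + 31 + 30 + 31 = 152 (2008 is a leap year); day of year = 152 + 9 = 161
Rest of 2004: 366 - 351 = 15
Full years 2005 (365), 2006 (365), 2007 (365): 1095
Total = 15 + 1095 + 161 = 1271

1271 days


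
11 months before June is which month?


June is month 6
6 - 11 = -5; wrap: -5 + 12 = 7

July


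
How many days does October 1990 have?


October 1990

31 days


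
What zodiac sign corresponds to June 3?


Date: June 3
Conventional tropical zodiac dates: Gemini from May 21 onward; Cancer starts June 21
June 3 falls within the Gemini range

Gemini


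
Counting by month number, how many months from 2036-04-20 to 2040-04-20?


From April 2036 to April 2040
4 years * 12 = 48 months = 48

48 months


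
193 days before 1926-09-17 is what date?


Start: 1926-09-17, subtract 193 days
Back 17 days from September 17 reaches August 31, 1926 -> 176 left
August 1926 has 31 days -> back to July 31, 1926 -> 145 left
July 1926 has 31 days -> back to June 30, 1926 -> 114 left
June 1926 has 30 days -> back to May 31, 1926 -> 84 left
May 1926 has 31 days -> back to April 30, 1926 -> 53 left
April 1926 has 30 days -> back to March 31, 1926 -> 23 left
March 1926: 31 - 23 = 8 -> lands on March 8

Result: 1926-03-08


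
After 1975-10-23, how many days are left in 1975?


Day of year: 296 of 365
Remaining = 365 - 296

69 days


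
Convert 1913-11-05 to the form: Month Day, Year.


ISO 1913-11-05 parses as year=1913, month=11, day=05
Month 11 -> November

November 5, 1913


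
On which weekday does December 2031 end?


December 2031 has 31 days
Anchor: Jan 1, 2031. With p = 2031 - 1 = 2030: (p + p//4 - p//100 + p//400) mod 7 = (2030 + 507 - 20 + 5) mod 7 = 2522 mod 7 = 2 -> Wednesday (Mon=0 ... Sun=6)
Days before December (Jan-Nov): 334; December 1 index = (2 + 334) mod 7 = 0 -> Monday
Last day offset: 31 - 1 = 30 days
Weekday index = (0 + 30) mod 7 = 2

Wednesday, December 31


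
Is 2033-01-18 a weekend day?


Anchor: Jan 1, 2033. With p = 2033 - 1 = 2032: (p + p//4 - p//100 + p//400) mod 7 = (2032 + 508 - 20 + 5) mod 7 = 2525 mod 7 = 5 -> Saturday (Mon=0 ... Sun=6)
Day of year: 18; offset = 17
Weekday index = (5 + 17) mod 7 = 1 -> Tuesday
Weekend days: Saturday, Sunday

No


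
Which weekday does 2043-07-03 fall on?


Date: July 3, 2043
Anchor: Jan 1, 2043. With p = 2043 - 1 = 2042: (p + p//4 - p//100 + p//400) mod 7 = (2042 + 510 - 20 + 5) mod 7 = 2537 mod 7 = 3 -> Thursday (Mon=0 ... Sun=6)
Days before July (Jan-Jun): 181; offset = 181 + 3 - 1 = 183
Weekday index = (3 + 183) mod 7 = 4

Day of the week: Friday


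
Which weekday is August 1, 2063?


Target: August 1, 2063
Anchor: Jan 1, 2063. With p = 2063 - 1 = 2062: (p + p//4 - p//100 + p//400) mod 7 = (2062 + 515 - 20 + 5) mod 7 = 2562 mod 7 = 0 -> Monday (Mon=0 ... Sun=6)
Days before August (Jan-Jul): 212 days
Weekday index = (0 + 212) mod 7 = 2

Wednesday


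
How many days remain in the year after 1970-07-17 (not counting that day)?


Day of year: 198 of 365
Remaining = 365 - 198

167 days


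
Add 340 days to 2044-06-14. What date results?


Start: 2044-06-14, add 340 days
June 2044 has 30 days: 30 - 14 = 16 days to June 30 -> 324 left
July 2044 has 31 days -> 293 left
August 2044 has 31 days -> 262 left
September 2044 has 30 days -> 232 left
October 2044 has 31 days -> 201 left
November 2044 has 30 days -> 171 left
December 2044 has 31 days -> 140 left
January 2045 has 31 days -> 109 left
February 2045 has 28 days -> 81 left
March 2045 has 31 days -> 50 left
April 2045 has 30 days -> 20 left
May 2045: 20 <= 31 -> lands on May 20

Result: 2045-05-20


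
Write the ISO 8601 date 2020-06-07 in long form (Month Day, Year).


ISO 2020-06-07 parses as year=2020, month=06, day=07
Month 6 -> June

June 7, 2020


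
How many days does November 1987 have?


November 1987

30 days


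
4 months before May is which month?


May is month 5
5 - 4 = 1

January


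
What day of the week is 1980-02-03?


Date: February 3, 1980
Anchor: Jan 1, 1980. With p = 1980 - 1 = 1979: (p + p//4 - p//100 + p//400) mod 7 = (1979 + 494 - 19 + 4) mod 7 = 2458 mod 7 = 1 -> Tuesday (Mon=0 ... Sun=6)
Days before February (Jan): 31; offset = 31 + 3 - 1 = 33
Weekday index = (1 + 33) mod 7 = 6

Day of the week: Sunday


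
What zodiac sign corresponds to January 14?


Date: January 14
Conventional tropical zodiac dates: Capricorn from December 22 onward; Aquarius starts January 20
January 14 falls within the Capricorn range

Capricorn


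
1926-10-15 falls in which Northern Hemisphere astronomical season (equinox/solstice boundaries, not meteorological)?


Date: October 15
Astronomical Autumn (approx.; exact equinox/solstice day varies by year): September 22 to December 20
October 15 falls within the Autumn window

Autumn


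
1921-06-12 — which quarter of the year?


Month: June (month 6)
Q1: Jan-Mar, Q2: Apr-Jun, Q3: Jul-Sep, Q4: Oct-Dec

Q2


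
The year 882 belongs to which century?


Century = (year - 1) // 100 + 1
= (882 - 1) // 100 + 1
= 881 // 100 + 1
= 8 + 1

9th century


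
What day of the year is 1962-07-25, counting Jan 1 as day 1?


Date: July 25, 1962
Days in months 1 through 6: 181
Plus 25 days in July

Day of year: 206


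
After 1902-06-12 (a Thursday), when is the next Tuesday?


Current: Thursday
Target: Tuesday
Days ahead: 5

Next Tuesday: 1902-06-17


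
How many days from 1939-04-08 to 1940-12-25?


From 1939-04-08 to 1940-12-25
1939-04-08: days before April = 31 + 28 + 31 = 90 (1939 is not a leap year); day of year = 90 + 8 = 98
1940-12-25: days before December = 31 + 29 + 31 + 30 + 31 + 30 + 31 + 31 + 30 + 31 + 30 = 335 (1940 is a leap year); day of year = 335 + 25 = 360
Rest of 1939: 365 - 98 = 267
Total = 267 + 360 = 627

627 days


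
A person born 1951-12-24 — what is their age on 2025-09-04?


Birth: 1951-12-24
Reference: 2025-09-04
Year difference: 2025 - 1951 = 74
Birthday not yet reached in 2025, subtract 1

73 years old


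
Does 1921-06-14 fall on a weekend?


Anchor: Jan 1, 1921. With p = 1921 - 1 = 1920: (p + p//4 - p//100 + p//400) mod 7 = (1920 + 480 - 19 + 4) mod 7 = 2385 mod 7 = 5 -> Saturday (Mon=0 ... Sun=6)
Day of year: 165; offset = 164
Weekday index = (5 + 164) mod 7 = 1 -> Tuesday
Weekend days: Saturday, Sunday

No


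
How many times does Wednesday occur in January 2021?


January 2021 has 31 days
Anchor: Jan 1, 2021. With p = 2021 - 1 = 2020: (p + p//4 - p//100 + p//400) mod 7 = (2020 + 505 - 20 + 5) mod 7 = 2510 mod 7 = 4 -> Friday (Mon=0 ... Sun=6)
January 1 is the anchor itself -> Friday
First Wednesday is January 6
Wednesdays: 6, 13, 20, 27

4 Wednesdays


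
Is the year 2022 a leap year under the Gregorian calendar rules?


Gregorian leap year rule: divisible by 4, but not by 100, unless also by 400.
2022 is not divisible by 4 -> not a leap year

No


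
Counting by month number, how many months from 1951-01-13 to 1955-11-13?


From January 1951 to November 1955
4 years * 12 = 48 months, plus 10 months = 58

58 months


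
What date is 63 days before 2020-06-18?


Start: 2020-06-18, subtract 63 days
Back 18 days from June 18 reaches May 31, 2020 -> 45 left
May 2020 has 31 days -> back to April 30, 2020 -> 14 left
April 2020: 30 - 14 = 16 -> lands on April 16

Result: 2020-04-16


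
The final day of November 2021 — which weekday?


November 2021 has 30 days
Anchor: Jan 1, 2021. With p = 2021 - 1 = 2020: (p + p//4 - p//100 + p//400) mod 7 = (2020 + 505 - 20 + 5) mod 7 = 2510 mod 7 = 4 -> Friday (Mon=0 ... Sun=6)
Days before November (Jan-Oct): 304; November 1 index = (4 + 304) mod 7 = 0 -> Monday
Last day offset: 30 - 1 = 29 days
Weekday index = (0 + 29) mod 7 = 1

Tuesday, November 30


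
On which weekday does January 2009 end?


January 2009 has 31 days
Anchor: Jan 1, 2009. With p = 2009 - 1 = 2008: (p + p//4 - p//100 + p//400) mod 7 = (2008 + 502 - 20 + 5) mod 7 = 2495 mod 7 = 3 -> Thursday (Mon=0 ... Sun=6)
January 1 is the anchor itself -> Thursday
Last day offset: 31 - 1 = 30 days
Weekday index = (3 + 30) mod 7 = 5

Saturday, January 31


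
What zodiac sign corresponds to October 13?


Date: October 13
Conventional tropical zodiac dates: Libra from September 23 onward; Scorpio starts October 23
October 13 falls within the Libra range

Libra


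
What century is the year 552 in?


Century = (year - 1) // 100 + 1
= (552 - 1) // 100 + 1
= 551 // 100 + 1
= 5 + 1

6th century


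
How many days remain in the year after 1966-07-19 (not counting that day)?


Day of year: 200 of 365
Remaining = 365 - 200

165 days


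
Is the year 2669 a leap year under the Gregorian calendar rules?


Gregorian leap year rule: divisible by 4, but not by 100, unless also by 400.
2669 is not divisible by 4 -> not a leap year

No


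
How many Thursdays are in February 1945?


February 1945 has 28 days
Anchor: Jan 1, 1945. With p = 1945 - 1 = 1944: (p + p//4 - p//100 + p//400) mod 7 = (1944 + 486 - 19 + 4) mod 7 = 2415 mod 7 = 0 -> Monday (Mon=0 ... Sun=6)
Days before February (Jan): 31; February 1 index = (0 + 31) mod 7 = 3 -> Thursday
First Thursday is February 1
Thursdays: 1, 8, 15, 22

4 Thursdays


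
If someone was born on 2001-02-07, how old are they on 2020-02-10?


Birth: 2001-02-07
Reference: 2020-02-10
Year difference: 2020 - 2001 = 19

19 years old


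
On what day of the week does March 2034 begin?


Target: March 1, 2034
Anchor: Jan 1, 2034. With p = 2034 - 1 = 2033: (p + p//4 - p//100 + p//400) mod 7 = (2033 + 508 - 20 + 5) mod 7 = 2526 mod 7 = 6 -> Sunday (Mon=0 ... Sun=6)
Days before March (Jan-Feb): 59 days
Weekday index = (6 + 59) mod 7 = 2

Wednesday


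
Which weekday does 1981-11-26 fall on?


Date: November 26, 1981
Anchor: Jan 1, 1981. With p = 1981 - 1 = 1980: (p + p//4 - p//100 + p//400) mod 7 = (1980 + 495 - 19 + 4) mod 7 = 2460 mod 7 = 3 -> Thursday (Mon=0 ... Sun=6)
Days before November (Jan-Oct): 304; offset = 304 + 26 - 1 = 329
Weekday index = (3 + 329) mod 7 = 3

Day of the week: Thursday


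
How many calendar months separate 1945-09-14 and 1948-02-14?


From September 1945 to February 1948
3 years * 12 = 36 months, minus 7 months = 29

29 months


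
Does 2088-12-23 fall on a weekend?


Anchor: Jan 1, 2088. With p = 2088 - 1 = 2087: (p + p//4 - p//100 + p//400) mod 7 = (2087 + 521 - 20 + 5) mod 7 = 2593 mod 7 = 3 -> Thursday (Mon=0 ... Sun=6)
Day of year: 358; offset = 357
Weekday index = (3 + 357) mod 7 = 3 -> Thursday
Weekend days: Saturday, Sunday

No


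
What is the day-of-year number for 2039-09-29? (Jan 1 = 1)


Date: September 29, 2039
Days in months 1 through 8: 243
Plus 29 days in September

Day of year: 272


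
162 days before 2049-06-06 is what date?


Start: 2049-06-06, subtract 162 days
Back 6 days from June 6 reaches May 31, 2049 -> 156 left
May 2049 has 31 days -> back to April 30, 2049 -> 125 left
April 2049 has 30 days -> back to March 31, 2049 -> 95 left
March 2049 has 31 days -> back to February 28, 2049 -> 64 left
February 2049 has 28 days -> back to January 31, 2049 -> 36 left
January 2049 has 31 days -> back to December 31, 2048 -> 5 left
December 2048: 31 - 5 = 26 -> lands on December 26

Result: 2048-12-26


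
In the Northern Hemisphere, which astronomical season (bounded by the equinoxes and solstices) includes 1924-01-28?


Date: January 28
Astronomical Winter (approx.; exact equinox/solstice day varies by year): December 21 to March 19
January 28 falls within the Winter window

Winter


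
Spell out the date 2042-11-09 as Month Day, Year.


ISO 2042-11-09 parses as year=2042, month=11, day=09
Month 11 -> November

November 9, 2042


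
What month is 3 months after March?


March is month 3
3 + 3 = 6

June


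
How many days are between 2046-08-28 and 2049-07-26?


From 2046-08-28 to 2049-07-26
2046-08-28: days before August = 31 + 28 + 31 + 30 + 31 + 30 + 31 = 212 (2046 is not a leap year); day of year = 212 + 28 = 240
2049-07-26: days before July = 31 + 28 + 31 + 30 + 31 + 30 = 181 (2049 is not a leap year); day of year = 181 + 26 = 207
Rest of 2046: 365 - 240 = 125
Full years 2047 (365), 2048 (366): 731
Total = 125 + 731 + 207 = 1063

1063 days


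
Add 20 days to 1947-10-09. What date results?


Start: 1947-10-09, add 20 days
October 1947 has 31 days; 9 + 20 = 29 stays within October

Result: 1947-10-29


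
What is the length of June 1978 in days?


June 1978

30 days


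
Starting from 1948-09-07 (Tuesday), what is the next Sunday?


Current: Tuesday
Target: Sunday
Days ahead: 5

Next Sunday: 1948-09-12


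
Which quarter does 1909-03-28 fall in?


Month: March (month 3)
Q1: Jan-Mar, Q2: Apr-Jun, Q3: Jul-Sep, Q4: Oct-Dec

Q1


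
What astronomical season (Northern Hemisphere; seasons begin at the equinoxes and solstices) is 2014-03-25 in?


Date: March 25
Astronomical Spring (approx.; exact equinox/solstice day varies by year): March 20 to June 20
March 25 falls within the Spring window

Spring


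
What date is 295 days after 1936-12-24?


Start: 1936-12-24, add 295 days
December 1936 has 31 days: 31 - 24 = 7 days to December 31 -> 288 left
January 1937 has 31 days -> 257 left
February 1937 has 28 days -> 229 left
March 1937 has 31 days -> 198 left
April 1937 has 30 days -> 168 left
May 1937 has 31 days -> 137 left
June 1937 has 30 days -> 107 left
July 1937 has 31 days -> 76 left
August 1937 has 31 days -> 45 left
September 1937 has 30 days -> 15 left
October 1937: 15 <= 31 -> lands on October 15

Result: 1937-10-15


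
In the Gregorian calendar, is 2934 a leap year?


Gregorian leap year rule: divisible by 4, but not by 100, unless also by 400.
2934 is not divisible by 4 -> not a leap year

No


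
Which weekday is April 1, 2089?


Target: April 1, 2089
Anchor: Jan 1, 2089. With p = 2089 - 1 = 2088: (p + p//4 - p//100 + p//400) mod 7 = (2088 + 522 - 20 + 5) mod 7 = 2595 mod 7 = 5 -> Saturday (Mon=0 ... Sun=6)
Days before April (Jan-Mar): 90 days
Weekday index = (5 + 90) mod 7 = 4

Friday


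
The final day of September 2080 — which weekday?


September 2080 has 30 days
Anchor: Jan 1, 2080. With p = 2080 - 1 = 2079: (p + p//4 - p//100 + p//400) mod 7 = (2079 + 519 - 20 + 5) mod 7 = 2583 mod 7 = 0 -> Monday (Mon=0 ... Sun=6)
Days before September (Jan-Aug): 244; September 1 index = (0 + 244) mod 7 = 6 -> Sunday
Last day offset: 30 - 1 = 29 days
Weekday index = (6 + 29) mod 7 = 0

Monday, September 30


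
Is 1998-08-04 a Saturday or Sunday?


Anchor: Jan 1, 1998. With p = 1998 - 1 = 1997: (p + p//4 - p//100 + p//400) mod 7 = (1997 + 499 - 19 + 4) mod 7 = 2481 mod 7 = 3 -> Thursday (Mon=0 ... Sun=6)
Day of year: 216; offset = 215
Weekday index = (3 + 215) mod 7 = 1 -> Tuesday
Weekend days: Saturday, Sunday

No


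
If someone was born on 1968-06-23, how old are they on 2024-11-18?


Birth: 1968-06-23
Reference: 2024-11-18
Year difference: 2024 - 1968 = 56

56 years old


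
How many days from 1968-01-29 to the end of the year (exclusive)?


Day of year: 29 of 366
Remaining = 366 - 29

337 days


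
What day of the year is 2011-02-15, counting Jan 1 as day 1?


Date: February 15, 2011
Days in months 1 through 1: 31
Plus 15 days in February

Day of year: 46


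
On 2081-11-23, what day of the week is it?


Date: November 23, 2081
Anchor: Jan 1, 2081. With p = 2081 - 1 = 2080: (p + p//4 - p//100 + p//400) mod 7 = (2080 + 520 - 20 + 5) mod 7 = 2585 mod 7 = 2 -> Wednesday (Mon=0 ... Sun=6)
Days before November (Jan-Oct): 304; offset = 304 + 23 - 1 = 326
Weekday index = (2 + 326) mod 7 = 6

Day of the week: Sunday


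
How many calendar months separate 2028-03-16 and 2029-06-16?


From March 2028 to June 2029
1 year * 12 = 12 months, plus 3 months = 15

15 months


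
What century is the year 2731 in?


Century = (year - 1) // 100 + 1
= (2731 - 1) // 100 + 1
= 2730 // 100 + 1
= 27 + 1

28th century


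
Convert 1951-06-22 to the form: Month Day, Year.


ISO 1951-06-22 parses as year=1951, month=06, day=22
Month 6 -> June

June 22, 1951


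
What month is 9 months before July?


July is month 7
7 - 9 = -2; wrap: -2 + 12 = 10

October


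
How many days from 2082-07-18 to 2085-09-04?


From 2082-07-18 to 2085-09-04
2082-07-18: days before July = 31 + 28 + 31 + 30 + 31 + 30 = 181 (2082 is not a leap year); day of year = 181 + 18 = 199
2085-09-04: days before September = 31 + 28 + 31 + 30 + 31 + 30 + 31 + 31 = 243 (2085 is not a leap year); day of year = 243 + 4 = 247
Rest of 2082: 365 - 199 = 166
Full years 2083 (365), 2084 (366): 731
Total = 166 + 731 + 247 = 1144

1144 days


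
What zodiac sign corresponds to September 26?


Date: September 26
Conventional tropical zodiac dates: Libra from September 23 onward; Scorpio starts October 23
September 26 falls within the Libra range

Libra


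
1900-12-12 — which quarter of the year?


Month: December (month 12)
Q1: Jan-Mar, Q2: Apr-Jun, Q3: Jul-Sep, Q4: Oct-Dec

Q4


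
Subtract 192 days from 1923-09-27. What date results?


Start: 1923-09-27, subtract 192 days
Back 27 days from September 27 reaches August 31, 1923 -> 165 left
August 1923 has 31 days -> back to July 31, 1923 -> 134 left
July 1923 has 31 days -> back to June 30, 1923 -> 103 left
June 1923 has 30 days -> back to May 31, 1923 -> 73 left
May 1923 has 31 days -> back to April 30, 1923 -> 42 left
April 1923 has 30 days -> back to March 31, 1923 -> 12 left
March 1923: 31 - 12 = 19 -> lands on March 19

Result: 1923-03-19


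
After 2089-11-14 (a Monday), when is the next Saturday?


Current: Monday
Target: Saturday
Days ahead: 5

Next Saturday: 2089-11-19


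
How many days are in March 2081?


March 2081

31 days


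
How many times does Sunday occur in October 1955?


October 1955 has 31 days
Anchor: Jan 1, 1955. With p = 1955 - 1 = 1954: (p + p//4 - p//100 + p//400) mod 7 = (1954 + 488 - 19 + 4) mod 7 = 2427 mod 7 = 5 -> Saturday (Mon=0 ... Sun=6)
Days before October (Jan-Sep): 273; October 1 index = (5 + 273) mod 7 = 5 -> Saturday
First Sunday is October 2
Sundays: 2, 9, 16, 23, 30

5 Sundays


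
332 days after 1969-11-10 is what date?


Start: 1969-11-10, add 332 days
November 1969 has 30 days: 30 - 10 = 20 days to November 30 -> 312 left
December 1969 has 31 days -> 281 left
January 1970 has 31 days -> 250 left
February 1970 has 28 days -> 222 left
March 1970 has 31 days -> 191 left
April 1970 has 30 days -> 161 left
May 1970 has 31 days -> 130 left
June 1970 has 30 days -> 100 left
July 1970 has 31 days -> 69 left
August 1970 has 31 days -> 38 left
September 1970 has 30 days -> 8 left
October 1970: 8 <= 31 -> lands on October 8

Result: 1970-10-08


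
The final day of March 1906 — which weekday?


March 1906 has 31 days
Anchor: Jan 1, 1906. With p = 1906 - 1 = 1905: (p + p//4 - p//100 + p//400) mod 7 = (1905 + 476 - 19 + 4) mod 7 = 2366 mod 7 = 0 -> Monday (Mon=0 ... Sun=6)
Days before March (Jan-Feb): 59; March 1 index = (0 + 59) mod 7 = 3 -> Thursday
Last day offset: 31 - 1 = 30 days
Weekday index = (3 + 30) mod 7 = 5

Saturday, March 31


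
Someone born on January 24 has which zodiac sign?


Date: January 24
Conventional tropical zodiac dates: Aquarius from January 20 onward; Pisces starts February 19
January 24 falls within the Aquarius range

Aquarius


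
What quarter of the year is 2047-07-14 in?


Month: July (month 7)
Q1: Jan-Mar, Q2: Apr-Jun, Q3: Jul-Sep, Q4: Oct-Dec

Q3


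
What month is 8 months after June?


June is month 6
6 + 8 = 14; wrap: 14 - 12 = 2

February


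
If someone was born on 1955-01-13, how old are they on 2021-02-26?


Birth: 1955-01-13
Reference: 2021-02-26
Year difference: 2021 - 1955 = 66

66 years old


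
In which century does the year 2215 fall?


Century = (year - 1) // 100 + 1
= (2215 - 1) // 100 + 1
= 2214 // 100 + 1
= 22 + 1

23rd century


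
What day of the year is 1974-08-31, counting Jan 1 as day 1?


Date: August 31, 1974
Days in months 1 through 7: 212
Plus 31 days in August

Day of year: 243


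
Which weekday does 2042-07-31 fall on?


Date: July 31, 2042
Anchor: Jan 1, 2042. With p = 2042 - 1 = 2041: (p + p//4 - p//100 + p//400) mod 7 = (2041 + 510 - 20 + 5) mod 7 = 2536 mod 7 = 2 -> Wednesday (Mon=0 ... Sun=6)
Days before July (Jan-Jun): 181; offset = 181 + 31 - 1 = 211
Weekday index = (2 + 211) mod 7 = 3

Day of the week: Thursday


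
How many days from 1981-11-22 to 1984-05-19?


From 1981-11-22 to 1984-05-19
1981-11-22: days before November = 31 + 28 + 31 + 30 + 31 + 30 + 31 + 31 + 30 + 31 = 304 (1981 is not a leap year); day of year = 304 + 22 = 326
1984-05-19: days before May = 31 + 29 + 31 + 30 = 121 (1984 is a leap year); day of year = 121 + 19 = 140
Rest of 1981: 365 - 326 = 39
Full years 1982 (365), 1983 (365): 730
Total = 39 + 730 + 140 = 909

909 days


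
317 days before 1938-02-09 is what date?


Start: 1938-02-09, subtract 317 days
Back 9 days from February 9 reaches January 31, 1938 -> 308 left
January 1938 has 31 days -> back to December 31, 1937 -> 277 left
December 1937 has 31 days -> back to November 30, 1937 -> 246 left
November 1937 has 30 days -> back to October 31, 1937 -> 216 left
October 1937 has 31 days -> back to September 30, 1937 -> 185 left
September 1937 has 30 days -> back to August 31, 1937 -> 155 left
August 1937 has 31 days -> back to July 31, 1937 -> 124 left
July 1937 has 31 days -> back to June 30, 1937 -> 93 left
June 1937 has 30 days -> back to May 31, 1937 -> 63 left
May 1937 has 31 days -> back to April 30, 1937 -> 32 left
April 1937 has 30 days -> back to March 31, 1937 -> 2 left
March 1937: 31 - 2 = 29 -> lands on March 29

Result: 1937-03-29


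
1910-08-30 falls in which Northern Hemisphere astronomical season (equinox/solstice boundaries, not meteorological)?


Date: August 30
Astronomical Summer (approx.; exact equinox/solstice day varies by year): June 21 to September 21
August 30 falls within the Summer window

Summer


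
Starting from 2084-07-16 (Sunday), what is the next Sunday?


Current: Sunday
Target: Sunday
Days ahead: 7

Next Sunday: 2084-07-23


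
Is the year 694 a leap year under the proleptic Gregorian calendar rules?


Gregorian leap year rule: divisible by 4, but not by 100, unless also by 400.
694 is not divisible by 4 -> not a leap year

No


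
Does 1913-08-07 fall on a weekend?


Anchor: Jan 1, 1913. With p = 1913 - 1 = 1912: (p + p//4 - p//100 + p//400) mod 7 = (1912 + 478 - 19 + 4) mod 7 = 2375 mod 7 = 2 -> Wednesday (Mon=0 ... Sun=6)
Day of year: 219; offset = 218
Weekday index = (2 + 218) mod 7 = 3 -> Thursday
Weekend days: Saturday, Sunday

No


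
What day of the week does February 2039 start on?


Target: February 1, 2039
Anchor: Jan 1, 2039. With p = 2039 - 1 = 2038: (p + p//4 - p//100 + p//400) mod 7 = (2038 + 509 - 20 + 5) mod 7 = 2532 mod 7 = 5 -> Saturday (Mon=0 ... Sun=6)
Days before February (Jan): 31 days
Weekday index = (5 + 31) mod 7 = 1

Tuesday


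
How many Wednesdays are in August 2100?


August 2100 has 31 days
Anchor: Jan 1, 2100. With p = 2100 - 1 = 2099: (p + p//4 - p//100 + p//400) mod 7 = (2099 + 524 - 20 + 5) mod 7 = 2608 mod 7 = 4 -> Friday (Mon=0 ... Sun=6)
Days before August (Jan-Jul): 212; August 1 index = (4 + 212) mod 7 = 6 -> Sunday
First Wednesday is August 4
Wednesdays: 4, 11, 18, 25

4 Wednesdays


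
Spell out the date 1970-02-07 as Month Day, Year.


ISO 1970-02-07 parses as year=1970, month=02, day=07
Month 2 -> February

February 7, 1970


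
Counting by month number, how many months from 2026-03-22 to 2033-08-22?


From March 2026 to August 2033
7 years * 12 = 84 months, plus 5 months = 89

89 months


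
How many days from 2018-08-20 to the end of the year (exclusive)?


Day of year: 232 of 365
Remaining = 365 - 232

133 days


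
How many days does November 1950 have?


November 1950

30 days


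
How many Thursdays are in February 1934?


February 1934 has 28 days
Anchor: Jan 1, 1934. With p = 1934 - 1 = 1933: (p + p//4 - p//100 + p//400) mod 7 = (1933 + 483 - 19 + 4) mod 7 = 2401 mod 7 = 0 -> Monday (Mon=0 ... Sun=6)
Days before February (Jan): 31; February 1 index = (0 + 31) mod 7 = 3 -> Thursday
First Thursday is February 1
Thursdays: 1, 8, 15, 22

4 Thursdays


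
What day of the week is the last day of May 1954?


May 1954 has 31 days
Anchor: Jan 1, 1954. With p = 1954 - 1 = 1953: (p + p//4 - p//100 + p//400) mod 7 = (1953 + 488 - 19 + 4) mod 7 = 2426 mod 7 = 4 -> Friday (Mon=0 ... Sun=6)
Days before May (Jan-Apr): 120; May 1 index = (4 + 120) mod 7 = 5 -> Saturday
Last day offset: 31 - 1 = 30 days
Weekday index = (5 + 30) mod 7 = 0

Monday, May 31


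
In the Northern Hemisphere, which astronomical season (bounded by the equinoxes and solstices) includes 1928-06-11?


Date: June 11
Astronomical Spring (approx.; exact equinox/solstice day varies by year): March 20 to June 20
June 11 falls within the Spring window

Spring


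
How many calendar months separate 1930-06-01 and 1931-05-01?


From June 1930 to May 1931
1 year * 12 = 12 months, minus 1 month = 11

11 months


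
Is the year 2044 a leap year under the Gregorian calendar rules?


Gregorian leap year rule: divisible by 4, but not by 100, unless also by 400.
2044 is divisible by 4 but not 100 -> leap year

Yes


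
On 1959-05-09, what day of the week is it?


Date: May 9, 1959
Anchor: Jan 1, 1959. With p = 1959 - 1 = 1958: (p + p//4 - p//100 + p//400) mod 7 = (1958 + 489 - 19 + 4) mod 7 = 2432 mod 7 = 3 -> Thursday (Mon=0 ... Sun=6)
Days before May (Jan-Apr): 120; offset = 120 + 9 - 1 = 128
Weekday index = (3 + 128) mod 7 = 5

Day of the week: Saturday


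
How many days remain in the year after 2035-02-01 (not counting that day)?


Day of year: 32 of 365
Remaining = 365 - 32

333 days


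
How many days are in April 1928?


April 1928

30 days


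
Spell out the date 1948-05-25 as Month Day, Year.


ISO 1948-05-25 parses as year=1948, month=05, day=25
Month 5 -> May

May 25, 1948


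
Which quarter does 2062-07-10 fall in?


Month: July (month 7)
Q1: Jan-Mar, Q2: Apr-Jun, Q3: Jul-Sep, Q4: Oct-Dec

Q3


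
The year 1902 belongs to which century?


Century = (year - 1) // 100 + 1
= (1902 - 1) // 100 + 1
= 1901 // 100 + 1
= 19 + 1

20th century


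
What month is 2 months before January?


January is month 1
1 - 2 = -1; wrap: -1 + 12 = 11

November


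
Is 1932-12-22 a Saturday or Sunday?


Anchor: Jan 1, 1932. With p = 1932 - 1 = 1931: (p + p//4 - p//100 + p//400) mod 7 = (1931 + 482 - 19 + 4) mod 7 = 2398 mod 7 = 4 -> Friday (Mon=0 ... Sun=6)
Day of year: 357; offset = 356
Weekday index = (4 + 356) mod 7 = 3 -> Thursday
Weekend days: Saturday, Sunday

No


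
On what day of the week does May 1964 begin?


Target: May 1, 1964
Anchor: Jan 1, 1964. With p = 1964 - 1 = 1963: (p + p//4 - p//100 + p//400) mod 7 = (1963 + 490 - 19 + 4) mod 7 = 2438 mod 7 = 2 -> Wednesday (Mon=0 ... Sun=6)
Days before May (Jan-Apr): 121 days
Weekday index = (2 + 121) mod 7 = 4

Friday


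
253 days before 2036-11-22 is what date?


Start: 2036-11-22, subtract 253 days
Back 22 days from November 22 reaches October 31, 2036 -> 231 left
October 2036 has 31 days -> back to September 30, 2036 -> 200 left
September 2036 has 30 days -> back to August 31, 2036 -> 170 left
August 2036 has 31 days -> back to July 31, 2036 -> 139 left
July 2036 has 31 days -> back to June 30, 2036 -> 108 left
June 2036 has 30 days -> back to May 31, 2036 -> 78 left
May 2036 has 31 days -> back to April 30, 2036 -> 47 left
April 2036 has 30 days -> back to March 31, 2036 -> 17 left
March 2036: 31 - 17 = 14 -> lands on March 14

Result: 2036-03-14


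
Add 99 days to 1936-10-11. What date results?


Start: 1936-10-11, add 99 days
October 1936 has 31 days: 31 - 11 = 20 days to October 31 -> 79 left
November 1936 has 30 days -> 49 left
December 1936 has 31 days -> 18 left
January 1937: 18 <= 31 -> lands on January 18

Result: 1937-01-18


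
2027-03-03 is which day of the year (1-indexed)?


Date: March 3, 2027
Days in months 1 through 2: 59
Plus 3 days in March

Day of year: 62


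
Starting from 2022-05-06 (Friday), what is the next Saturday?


Current: Friday
Target: Saturday
Days ahead: 1

Next Saturday: 2022-05-07


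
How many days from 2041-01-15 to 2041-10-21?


From 2041-01-15 to 2041-10-21
2041-01-15: day of year = 15
2041-10-21: days before October = 31 + 28 + 31 + 30 + 31 + 30 + 31 + 31 + 30 = 273 (2041 is not a leap year); day of year = 273 + 21 = 294
Same year: 294 - 15 = 279

279 days


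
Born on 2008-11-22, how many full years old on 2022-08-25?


Birth: 2008-11-22
Reference: 2022-08-25
Year difference: 2022 - 2008 = 14
Birthday not yet reached in 2022, subtract 1

13 years old


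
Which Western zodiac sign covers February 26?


Date: February 26
Conventional tropical zodiac dates: Pisces from February 19 onward; Aries starts March 21
February 26 falls within the Pisces range

Pisces


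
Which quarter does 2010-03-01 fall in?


Month: March (month 3)
Q1: Jan-Mar, Q2: Apr-Jun, Q3: Jul-Sep, Q4: Oct-Dec

Q1


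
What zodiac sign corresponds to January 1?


Date: January 1
Conventional tropical zodiac dates: Capricorn from December 22 onward; Aquarius starts January 20
January 1 falls within the Capricorn range

Capricorn


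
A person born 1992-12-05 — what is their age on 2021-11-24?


Birth: 1992-12-05
Reference: 2021-11-24
Year difference: 2021 - 1992 = 29
Birthday not yet reached in 2021, subtract 1

28 years old


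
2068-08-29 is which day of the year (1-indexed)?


Date: August 29, 2068
Days in months 1 through 7: 213
Plus 29 days in August

Day of year: 242


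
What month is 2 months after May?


May is month 5
5 + 2 = 7

July


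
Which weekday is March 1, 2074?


Target: March 1, 2074
Anchor: Jan 1, 2074. With p = 2074 - 1 = 2073: (p + p//4 - p//100 + p//400) mod 7 = (2073 + 518 - 20 + 5) mod 7 = 2576 mod 7 = 0 -> Monday (Mon=0 ... Sun=6)
Days before March (Jan-Feb): 59 days
Weekday index = (0 + 59) mod 7 = 3

Thursday


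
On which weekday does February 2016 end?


February 2016 has 29 days
Anchor: Jan 1, 2016. With p = 2016 - 1 = 2015: (p + p//4 - p//100 + p//400) mod 7 = (2015 + 503 - 20 + 5) mod 7 = 2503 mod 7 = 4 -> Friday (Mon=0 ... Sun=6)
Days before February (Jan): 31; February 1 index = (4 + 31) mod 7 = 0 -> Monday
Last day offset: 29 - 1 = 28 days
Weekday index = (0 + 28) mod 7 = 0

Monday, February 29


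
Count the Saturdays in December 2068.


December 2068 has 31 days
Anchor: Jan 1, 2068. With p = 2068 - 1 = 2067: (p + p//4 - p//100 + p//400) mod 7 = (2067 + 516 - 20 + 5) mod 7 = 2568 mod 7 = 6 -> Sunday (Mon=0 ... Sun=6)
Days before December (Jan-Nov): 335; December 1 index = (6 + 335) mod 7 = 5 -> Saturday
First Saturday is December 1
Saturdays: 1, 8, 15, 22, 29

5 Saturdays


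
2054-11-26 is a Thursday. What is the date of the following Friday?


Current: Thursday
Target: Friday
Days ahead: 1

Next Friday: 2054-11-27


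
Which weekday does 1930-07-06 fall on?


Date: July 6, 1930
Anchor: Jan 1, 1930. With p = 1930 - 1 = 1929: (p + p//4 - p//100 + p//400) mod 7 = (1929 + 482 - 19 + 4) mod 7 = 2396 mod 7 = 2 -> Wednesday (Mon=0 ... Sun=6)
Days before July (Jan-Jun): 181; offset = 181 + 6 - 1 = 186
Weekday index = (2 + 186) mod 7 = 6

Day of the week: Sunday


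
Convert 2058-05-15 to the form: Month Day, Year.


ISO 2058-05-15 parses as year=2058, month=05, day=15
Month 5 -> May

May 15, 2058


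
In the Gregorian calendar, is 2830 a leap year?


Gregorian leap year rule: divisible by 4, but not by 100, unless also by 400.
2830 is not divisible by 4 -> not a leap year

No


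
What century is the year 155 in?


Century = (year - 1) // 100 + 1
= (155 - 1) // 100 + 1
= 154 // 100 + 1
= 1 + 1

2nd century


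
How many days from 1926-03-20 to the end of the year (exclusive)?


Day of year: 79 of 365
Remaining = 365 - 79

286 days


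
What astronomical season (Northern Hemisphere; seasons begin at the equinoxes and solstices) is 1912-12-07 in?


Date: December 7
Astronomical Autumn (approx.; exact equinox/solstice day varies by year): September 22 to December 20
December 7 falls within the Autumn window

Autumn


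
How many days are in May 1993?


May 1993

31 days


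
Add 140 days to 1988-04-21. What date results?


Start: 1988-04-21, add 140 days
April 1988 has 30 days: 30 - 21 = 9 days to April 30 -> 131 left
May 1988 has 31 days -> 100 left
June 1988 has 30 days -> 70 left
July 1988 has 31 days -> 39 left
August 1988 has 31 days -> 8 left
September 1988: 8 <= 30 -> lands on September 8

Result: 1988-09-08


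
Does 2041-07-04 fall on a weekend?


Anchor: Jan 1, 2041. With p = 2041 - 1 = 2040: (p + p//4 - p//100 + p//400) mod 7 = (2040 + 510 - 20 + 5) mod 7 = 2535 mod 7 = 1 -> Tuesday (Mon=0 ... Sun=6)
Day of year: 185; offset = 184
Weekday index = (1 + 184) mod 7 = 3 -> Thursday
Weekend days: Saturday, Sunday

No


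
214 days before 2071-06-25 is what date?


Start: 2071-06-25, subtract 214 days
Back 25 days from June 25 reaches May 31, 2071 -> 189 left
May 2071 has 31 days -> back to April 30, 2071 -> 158 left
April 2071 has 30 days -> back to March 31, 2071 -> 128 left
March 2071 has 31 days -> back to February 28, 2071 -> 97 left
February 2071 has 28 days -> back to January 31, 2071 -> 69 left
January 2071 has 31 days -> back to December 31, 2070 -> 38 left
December 2070 has 31 days -> back to November 30, 2070 -> 7 left
November 2070: 30 - 7 = 23 -> lands on November 23

Result: 2070-11-23


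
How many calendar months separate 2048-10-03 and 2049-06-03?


From October 2048 to June 2049
1 year * 12 = 12 months, minus 4 months = 8

8 months


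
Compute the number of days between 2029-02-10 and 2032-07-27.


From 2029-02-10 to 2032-07-27
2029-02-10: days before February = 31; day of year = 31 + 10 = 41
2032-07-27: days before July = 31 + 29 + 31 + 30 + 31 + 30 = 182 (2032 is a leap year); day of year = 182 + 27 = 209
Rest of 2029: 365 - 41 = 324
Full years 2030 (365), 2031 (365): 730
Total = 324 + 730 + 209 = 1263

1263 days


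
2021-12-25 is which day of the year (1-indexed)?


Date: December 25, 2021
Days in months 1 through 11: 334
Plus 25 days in December

Day of year: 359


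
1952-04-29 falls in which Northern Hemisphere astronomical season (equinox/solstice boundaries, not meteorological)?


Date: April 29
Astronomical Spring (approx.; exact equinox/solstice day varies by year): March 20 to June 20
April 29 falls within the Spring window

Spring


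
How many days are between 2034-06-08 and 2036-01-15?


From 2034-06-08 to 2036-01-15
2034-06-08: days before June = 31 + 28 + 31 + 30 + 31 = 151 (2034 is not a leap year); day of year = 151 + 8 = 159
2036-01-15: day of year = 15
Rest of 2034: 365 - 159 = 206
Full years 2035 (365): 365
Total = 206 + 365 + 15 = 586

586 days


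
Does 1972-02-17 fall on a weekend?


Anchor: Jan 1, 1972. With p = 1972 - 1 = 1971: (p + p//4 - p//100 + p//400) mod 7 = (1971 + 492 - 19 + 4) mod 7 = 2448 mod 7 = 5 -> Saturday (Mon=0 ... Sun=6)
Day of year: 48; offset = 47
Weekday index = (5 + 47) mod 7 = 3 -> Thursday
Weekend days: Saturday, Sunday

No


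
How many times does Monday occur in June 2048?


June 2048 has 30 days
Anchor: Jan 1, 2048. With p = 2048 - 1 = 2047: (p + p//4 - p//100 + p//400) mod 7 = (2047 + 511 - 20 + 5) mod 7 = 2543 mod 7 = 2 -> Wednesday (Mon=0 ... Sun=6)
Days before June (Jan-May): 152; June 1 index = (2 + 152) mod 7 = 0 -> Monday
First Monday is June 1
Mondays: 1, 8, 15, 22, 29

5 Mondays


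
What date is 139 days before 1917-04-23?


Start: 1917-04-23, subtract 139 days
Back 23 days from April 23 reaches March 31, 1917 -> 116 left
March 1917 has 31 days -> back to February 28, 1917 -> 85 left
February 1917 has 28 days -> back to January 31, 1917 -> 57 left
January 1917 has 31 days -> back to December 31, 1916 -> 26 left
December 1916: 31 - 26 = 5 -> lands on December 5

Result: 1916-12-05


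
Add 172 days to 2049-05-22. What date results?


Start: 2049-05-22, add 172 days
May 2049 has 31 days: 31 - 22 = 9 days to May 31 -> 163 left
June 2049 has 30 days -> 133 left
July 2049 has 31 days -> 102 left
August 2049 has 31 days -> 71 left
September 2049 has 30 days -> 41 left
October 2049 has 31 days -> 10 left
November 2049: 10 <= 30 -> lands on November 10

Result: 2049-11-10


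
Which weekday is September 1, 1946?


Target: September 1, 1946
Anchor: Jan 1, 1946. With p = 1946 - 1 = 1945: (p + p//4 - p//100 + p//400) mod 7 = (1945 + 486 - 19 + 4) mod 7 = 2416 mod 7 = 1 -> Tuesday (Mon=0 ... Sun=6)
Days before September (Jan-Aug): 243 days
Weekday index = (1 + 243) mod 7 = 6

Sunday


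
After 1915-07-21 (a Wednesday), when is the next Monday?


Current: Wednesday
Target: Monday
Days ahead: 5

Next Monday: 1915-07-26


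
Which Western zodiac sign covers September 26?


Date: September 26
Conventional tropical zodiac dates: Libra from September 23 onward; Scorpio starts October 23
September 26 falls within the Libra range

Libra


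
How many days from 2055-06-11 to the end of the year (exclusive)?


Day of year: 162 of 365
Remaining = 365 - 162

203 days


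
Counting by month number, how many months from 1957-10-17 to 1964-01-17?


From October 1957 to January 1964
7 years * 12 = 84 months, minus 9 months = 75

75 months


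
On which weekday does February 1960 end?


February 1960 has 29 days
Anchor: Jan 1, 1960. With p = 1960 - 1 = 1959: (p + p//4 - p//100 + p//400) mod 7 = (1959 + 489 - 19 + 4) mod 7 = 2433 mod 7 = 4 -> Friday (Mon=0 ... Sun=6)
Days before February (Jan): 31; February 1 index = (4 + 31) mod 7 = 0 -> Monday
Last day offset: 29 - 1 = 28 days
Weekday index = (0 + 28) mod 7 = 0

Monday, February 29


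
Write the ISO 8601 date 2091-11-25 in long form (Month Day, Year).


ISO 2091-11-25 parses as year=2091, month=11, day=25
Month 11 -> November

November 25, 2091


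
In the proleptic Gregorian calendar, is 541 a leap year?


Gregorian leap year rule: divisible by 4, but not by 100, unless also by 400.
541 is not divisible by 4 -> not a leap year

No


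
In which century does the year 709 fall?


Century = (year - 1) // 100 + 1
= (709 - 1) // 100 + 1
= 708 // 100 + 1
= 7 + 1

8th century


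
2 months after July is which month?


July is month 7
7 + 2 = 9

September


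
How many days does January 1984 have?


January 1984

31 days


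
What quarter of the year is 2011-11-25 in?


Month: November (month 11)
Q1: Jan-Mar, Q2: Apr-Jun, Q3: Jul-Sep, Q4: Oct-Dec

Q4


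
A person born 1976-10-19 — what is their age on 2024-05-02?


Birth: 1976-10-19
Reference: 2024-05-02
Year difference: 2024 - 1976 = 48
Birthday not yet reached in 2024, subtract 1

47 years old


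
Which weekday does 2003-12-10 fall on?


Date: December 10, 2003
Anchor: Jan 1, 2003. With p = 2003 - 1 = 2002: (p + p//4 - p//100 + p//400) mod 7 = (2002 + 500 - 20 + 5) mod 7 = 2487 mod 7 = 2 -> Wednesday (Mon=0 ... Sun=6)
Days before December (Jan-Nov): 334; offset = 334 + 10 - 1 = 343
Weekday index = (2 + 343) mod 7 = 2

Day of the week: Wednesday


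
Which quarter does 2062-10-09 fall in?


Month: October (month 10)
Q1: Jan-Mar, Q2: Apr-Jun, Q3: Jul-Sep, Q4: Oct-Dec

Q4


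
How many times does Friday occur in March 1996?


March 1996 has 31 days
Anchor: Jan 1, 1996. With p = 1996 - 1 = 1995: (p + p//4 - p//100 + p//400) mod 7 = (1995 + 498 - 19 + 4) mod 7 = 2478 mod 7 = 0 -> Monday (Mon=0 ... Sun=6)
Days before March (Jan-Feb): 60; March 1 index = (0 + 60) mod 7 = 4 -> Friday
First Friday is March 1
Fridays: 1, 8, 15, 22, 29

5 Fridays
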